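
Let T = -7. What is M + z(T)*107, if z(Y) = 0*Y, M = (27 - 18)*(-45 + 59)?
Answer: 126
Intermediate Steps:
M = 126 (M = 9*14 = 126)
z(Y) = 0
M + z(T)*107 = 126 + 0*107 = 126 + 0 = 126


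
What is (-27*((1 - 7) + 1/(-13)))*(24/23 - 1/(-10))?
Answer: 560979/2990 ≈ 187.62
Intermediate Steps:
(-27*((1 - 7) + 1/(-13)))*(24/23 - 1/(-10)) = (-27*(-6 - 1/13))*(24*(1/23) - 1*(-⅒)) = (-27*(-79/13))*(24/23 + ⅒) = (2133/13)*(263/230) = 560979/2990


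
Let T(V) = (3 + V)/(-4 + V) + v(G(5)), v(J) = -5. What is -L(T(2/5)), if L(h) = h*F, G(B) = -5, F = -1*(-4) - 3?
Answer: 107/18 ≈ 5.9444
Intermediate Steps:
F = 1 (F = 4 - 3 = 1)
T(V) = -5 + (3 + V)/(-4 + V) (T(V) = (3 + V)/(-4 + V) - 5 = -5 + (3 + V)/(-4 + V))
L(h) = h (L(h) = h*1 = h)
-L(T(2/5)) = -(23 - 8/5)/(-4 + 2/5) = -(23 - 8/5)/(-4 + 2*(1/5)) = -(23 - 4*2/5)/(-4 + 2/5) = -(23 - 8/5)/(-18/5) = -(-5)*107/(18*5) = -1*(-107/18) = 107/18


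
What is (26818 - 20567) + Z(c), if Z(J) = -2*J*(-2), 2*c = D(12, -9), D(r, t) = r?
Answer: 6275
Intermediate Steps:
c = 6 (c = (½)*12 = 6)
Z(J) = 4*J
(26818 - 20567) + Z(c) = (26818 - 20567) + 4*6 = 6251 + 24 = 6275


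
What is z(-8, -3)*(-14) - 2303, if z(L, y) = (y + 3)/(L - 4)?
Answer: -2303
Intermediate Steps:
z(L, y) = (3 + y)/(-4 + L)
z(-8, -3)*(-14) - 2303 = ((3 - 3)/(-4 - 8))*(-14) - 2303 = (0/(-12))*(-14) - 2303 = -1/12*0*(-14) - 2303 = 0*(-14) - 2303 = 0 - 2303 = -2303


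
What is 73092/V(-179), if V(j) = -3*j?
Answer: 24364/179 ≈ 136.11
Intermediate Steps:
73092/V(-179) = 73092/((-3*(-179))) = 73092/537 = 73092*(1/537) = 24364/179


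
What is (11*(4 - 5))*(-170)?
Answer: 1870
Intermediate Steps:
(11*(4 - 5))*(-170) = (11*(-1))*(-170) = -11*(-170) = 1870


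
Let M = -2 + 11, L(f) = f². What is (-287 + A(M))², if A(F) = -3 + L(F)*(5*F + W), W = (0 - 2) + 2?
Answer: 11256025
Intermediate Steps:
M = 9
W = 0 (W = -2 + 2 = 0)
A(F) = -3 + 5*F³ (A(F) = -3 + F²*(5*F + 0) = -3 + F²*(5*F) = -3 + 5*F³)
(-287 + A(M))² = (-287 + (-3 + 5*9³))² = (-287 + (-3 + 5*729))² = (-287 + (-3 + 3645))² = (-287 + 3642)² = 3355² = 11256025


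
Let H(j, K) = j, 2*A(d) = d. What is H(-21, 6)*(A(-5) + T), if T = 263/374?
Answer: 7056/187 ≈ 37.733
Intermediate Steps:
A(d) = d/2
T = 263/374 (T = 263*(1/374) = 263/374 ≈ 0.70321)
H(-21, 6)*(A(-5) + T) = -21*((½)*(-5) + 263/374) = -21*(-5/2 + 263/374) = -21*(-336/187) = 7056/187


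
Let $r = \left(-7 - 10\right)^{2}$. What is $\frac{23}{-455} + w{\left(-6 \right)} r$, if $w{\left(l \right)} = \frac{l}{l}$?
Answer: $\frac{131472}{455} \approx 288.95$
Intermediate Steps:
$r = 289$ ($r = \left(-17\right)^{2} = 289$)
$w{\left(l \right)} = 1$
$\frac{23}{-455} + w{\left(-6 \right)} r = \frac{23}{-455} + 1 \cdot 289 = 23 \left(- \frac{1}{455}\right) + 289 = - \frac{23}{455} + 289 = \frac{131472}{455}$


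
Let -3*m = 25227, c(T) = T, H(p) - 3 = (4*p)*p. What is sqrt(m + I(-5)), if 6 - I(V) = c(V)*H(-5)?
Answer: 4*I*sqrt(493) ≈ 88.814*I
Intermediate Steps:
H(p) = 3 + 4*p**2 (H(p) = 3 + (4*p)*p = 3 + 4*p**2)
m = -8409 (m = -1/3*25227 = -8409)
I(V) = 6 - 103*V (I(V) = 6 - V*(3 + 4*(-5)**2) = 6 - V*(3 + 4*25) = 6 - V*(3 + 100) = 6 - V*103 = 6 - 103*V)
sqrt(m + I(-5)) = sqrt(-8409 + (6 - 103*(-5))) = sqrt(-8409 + (6 + 515)) = sqrt(-8409 + 521) = sqrt(-7888) = 4*I*sqrt(493)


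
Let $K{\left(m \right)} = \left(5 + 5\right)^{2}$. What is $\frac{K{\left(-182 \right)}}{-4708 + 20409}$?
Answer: $\frac{100}{15701} \approx 0.006369$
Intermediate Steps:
$K{\left(m \right)} = 100$ ($K{\left(m \right)} = 10^{2} = 100$)
$\frac{K{\left(-182 \right)}}{-4708 + 20409} = \frac{100}{-4708 + 20409} = \frac{100}{15701}$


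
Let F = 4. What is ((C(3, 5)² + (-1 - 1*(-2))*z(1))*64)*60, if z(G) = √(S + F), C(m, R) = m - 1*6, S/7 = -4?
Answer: 34560 + 7680*I*√6 ≈ 34560.0 + 18812.0*I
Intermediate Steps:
S = -28 (S = 7*(-4) = -28)
C(m, R) = -6 + m (C(m, R) = m - 6 = -6 + m)
z(G) = 2*I*√6 (z(G) = √(-28 + 4) = √(-24) = 2*I*√6)
((C(3, 5)² + (-1 - 1*(-2))*z(1))*64)*60 = (((-6 + 3)² + (-1 - 1*(-2))*(2*I*√6))*64)*60 = (((-3)² + (-1 + 2)*(2*I*√6))*64)*60 = ((9 + 1*(2*I*√6))*64)*60 = ((9 + 2*I*√6)*64)*60 = (576 + 128*I*√6)*60 = 34560 + 7680*I*√6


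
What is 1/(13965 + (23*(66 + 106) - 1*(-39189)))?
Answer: 1/57110 ≈ 1.7510e-5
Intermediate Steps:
1/(13965 + (23*(66 + 106) - 1*(-39189))) = 1/(13965 + (23*172 + 39189)) = 1/(13965 + (3956 + 39189)) = 1/(13965 + 43145) = 1/57110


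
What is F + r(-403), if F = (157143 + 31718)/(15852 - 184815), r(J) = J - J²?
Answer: -27509392817/168963 ≈ -1.6281e+5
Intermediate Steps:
F = -188861/168963 (F = 188861/(-168963) = 188861*(-1/168963) = -188861/168963 ≈ -1.1178)
F + r(-403) = -188861/168963 - 403*(1 - 1*(-403)) = -188861/168963 - 403*(1 + 403) = -188861/168963 - 403*404 = -188861/168963 - 162812 = -27509392817/168963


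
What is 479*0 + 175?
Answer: 175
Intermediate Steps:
479*0 + 175 = 0 + 175 = 175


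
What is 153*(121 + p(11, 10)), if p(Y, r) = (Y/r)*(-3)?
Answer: 180081/10 ≈ 18008.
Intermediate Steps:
p(Y, r) = -3*Y/r
153*(121 + p(11, 10)) = 153*(121 - 3*11/10) = 153*(121 - 3*11*1/10) = 153*(121 - 33/10) = 153*(1177/10) = 180081/10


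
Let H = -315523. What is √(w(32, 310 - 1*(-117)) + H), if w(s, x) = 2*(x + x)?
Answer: I*√313815 ≈ 560.19*I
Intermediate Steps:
w(s, x) = 4*x (w(s, x) = 2*(2*x) = 4*x)
√(w(32, 310 - 1*(-117)) + H) = √(4*(310 - 1*(-117)) - 315523) = √(4*(310 + 117) - 315523) = √(4*427 - 315523) = √(1708 - 315523) = √(-313815) = I*√313815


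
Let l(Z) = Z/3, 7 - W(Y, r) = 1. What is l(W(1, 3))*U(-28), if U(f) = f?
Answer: -56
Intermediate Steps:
W(Y, r) = 6 (W(Y, r) = 7 - 1*1 = 7 - 1 = 6)
l(Z) = Z/3 (l(Z) = Z*(⅓) = Z/3)
l(W(1, 3))*U(-28) = ((⅓)*6)*(-28) = 2*(-28) = -56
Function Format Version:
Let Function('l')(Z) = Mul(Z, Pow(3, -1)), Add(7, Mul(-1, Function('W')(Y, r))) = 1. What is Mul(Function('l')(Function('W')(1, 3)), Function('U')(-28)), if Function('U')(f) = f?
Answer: -56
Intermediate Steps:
Function('W')(Y, r) = 6 (Function('W')(Y, r) = Add(7, Mul(-1, 1)) = Add(7, -1) = 6)
Function('l')(Z) = Mul(Rational(1, 3), Z) (Function('l')(Z) = Mul(Z, Rational(1, 3)) = Mul(Rational(1, 3), Z))
Mul(Function('l')(Function('W')(1, 3)), Function('U')(-28)) = Mul(Mul(Rational(1, 3), 6), -28) = Mul(2, -28) = -56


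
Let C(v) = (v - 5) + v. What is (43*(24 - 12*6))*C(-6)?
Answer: 35088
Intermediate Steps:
C(v) = -5 + 2*v (C(v) = (-5 + v) + v = -5 + 2*v)
(43*(24 - 12*6))*C(-6) = (43*(24 - 12*6))*(-5 + 2*(-6)) = (43*(24 - 1*72))*(-5 - 12) = (43*(24 - 72))*(-17) = (43*(-48))*(-17) = -2064*(-17) = 35088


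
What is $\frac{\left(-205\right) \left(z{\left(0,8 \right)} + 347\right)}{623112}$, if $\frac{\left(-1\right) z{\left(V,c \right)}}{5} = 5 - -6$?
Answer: $- \frac{14965}{155778} \approx -0.096066$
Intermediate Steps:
$z{\left(V,c \right)} = -55$ ($z{\left(V,c \right)} = - 5 \left(5 - -6\right) = - 5 \left(5 + 6\right) = \left(-5\right) 11 = -55$)
$\frac{\left(-205\right) \left(z{\left(0,8 \right)} + 347\right)}{623112} = \frac{\left(-205\right) \left(-55 + 347\right)}{623112} = \left(-205\right) 292 \cdot \frac{1}{623112} = \left(-59860\right) \frac{1}{623112} = - \frac{14965}{155778}$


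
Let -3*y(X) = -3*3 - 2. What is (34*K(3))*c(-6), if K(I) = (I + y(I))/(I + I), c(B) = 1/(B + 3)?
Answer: -340/27 ≈ -12.593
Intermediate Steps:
y(X) = 11/3 (y(X) = -(-3*3 - 2)/3 = -(-9 - 2)/3 = -1/3*(-11) = 11/3)
c(B) = 1/(3 + B)
K(I) = (11/3 + I)/(2*I) (K(I) = (I + 11/3)/(I + I) = (11/3 + I)/((2*I)) = (11/3 + I)*(1/(2*I)) = (11/3 + I)/(2*I))
(34*K(3))*c(-6) = (34*((1/6)*(11 + 3*3)/3))/(3 - 6) = (34*((1/6)*(1/3)*(11 + 9)))/(-3) = (34*((1/6)*(1/3)*20))*(-1/3) = (34*(10/9))*(-1/3) = (340/9)*(-1/3) = -340/27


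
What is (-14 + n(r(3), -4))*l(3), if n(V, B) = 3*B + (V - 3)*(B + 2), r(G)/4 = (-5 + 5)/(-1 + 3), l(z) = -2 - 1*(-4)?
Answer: -40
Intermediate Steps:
l(z) = 2 (l(z) = -2 + 4 = 2)
r(G) = 0 (r(G) = 4*((-5 + 5)/(-1 + 3)) = 4*(0/2) = 4*(0*(1/2)) = 4*0 = 0)
n(V, B) = 3*B + (-3 + V)*(2 + B)
(-14 + n(r(3), -4))*l(3) = (-14 + (-6 + 2*0 - 4*0))*2 = (-14 + (-6 + 0 + 0))*2 = (-14 - 6)*2 = -20*2 = -40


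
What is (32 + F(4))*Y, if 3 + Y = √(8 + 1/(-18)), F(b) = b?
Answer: -108 + 6*√286 ≈ -6.5308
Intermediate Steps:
Y = -3 + √286/6 (Y = -3 + √(8 + 1/(-18)) = -3 + √(8 - 1/18) = -3 + √(143/18) = -3 + √286/6 ≈ -0.18141)
(32 + F(4))*Y = (32 + 4)*(-3 + √286/6) = 36*(-3 + √286/6) = -108 + 6*√286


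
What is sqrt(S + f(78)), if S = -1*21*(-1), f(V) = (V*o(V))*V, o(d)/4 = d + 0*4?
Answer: sqrt(1898229) ≈ 1377.8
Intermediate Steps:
o(d) = 4*d (o(d) = 4*(d + 0*4) = 4*(d + 0) = 4*d)
f(V) = 4*V**3 (f(V) = (V*(4*V))*V = (4*V**2)*V = 4*V**3)
S = 21 (S = -21*(-1) = 21)
sqrt(S + f(78)) = sqrt(21 + 4*78**3) = sqrt(21 + 4*474552) = sqrt(21 + 1898208) = sqrt(1898229)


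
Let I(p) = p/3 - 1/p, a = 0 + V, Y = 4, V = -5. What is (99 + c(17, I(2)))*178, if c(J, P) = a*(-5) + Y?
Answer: 22784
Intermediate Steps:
a = -5 (a = 0 - 5 = -5)
I(p) = -1/p + p/3 (I(p) = p*(⅓) - 1/p = p/3 - 1/p = -1/p + p/3)
c(J, P) = 29 (c(J, P) = -5*(-5) + 4 = 25 + 4 = 29)
(99 + c(17, I(2)))*178 = (99 + 29)*178 = 128*178 = 22784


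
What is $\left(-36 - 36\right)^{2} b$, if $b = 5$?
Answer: $25920$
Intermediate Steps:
$\left(-36 - 36\right)^{2} b = \left(-36 - 36\right)^{2} \cdot 5 = \left(-72\right)^{2} \cdot 5 = 5184 \cdot 5 = 25920$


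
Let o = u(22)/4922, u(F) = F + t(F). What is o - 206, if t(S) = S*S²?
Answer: -501631/2461 ≈ -203.83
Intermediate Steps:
t(S) = S³
u(F) = F + F³
o = 5335/2461 (o = (22 + 22³)/4922 = (22 + 10648)*(1/4922) = 10670*(1/4922) = 5335/2461 ≈ 2.1678)
o - 206 = 5335/2461 - 206 = -501631/2461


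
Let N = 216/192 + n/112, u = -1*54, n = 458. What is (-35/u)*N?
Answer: 365/108 ≈ 3.3796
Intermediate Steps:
u = -54
N = 73/14 (N = 216/192 + 458/112 = 216*(1/192) + 458*(1/112) = 9/8 + 229/56 = 73/14 ≈ 5.2143)
(-35/u)*N = -35/(-54)*(73/14) = -35*(-1/54)*(73/14) = (35/54)*(73/14) = 365/108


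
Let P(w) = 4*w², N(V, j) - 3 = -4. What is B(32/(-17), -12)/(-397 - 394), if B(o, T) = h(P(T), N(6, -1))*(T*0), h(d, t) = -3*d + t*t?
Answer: 0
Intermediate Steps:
N(V, j) = -1 (N(V, j) = 3 - 4 = -1)
h(d, t) = t² - 3*d (h(d, t) = -3*d + t² = t² - 3*d)
B(o, T) = 0 (B(o, T) = ((-1)² - 12*T²)*(T*0) = (1 - 12*T²)*0 = 0)
B(32/(-17), -12)/(-397 - 394) = 0/(-397 - 394) = 0/(-791) = 0*(-1/791) = 0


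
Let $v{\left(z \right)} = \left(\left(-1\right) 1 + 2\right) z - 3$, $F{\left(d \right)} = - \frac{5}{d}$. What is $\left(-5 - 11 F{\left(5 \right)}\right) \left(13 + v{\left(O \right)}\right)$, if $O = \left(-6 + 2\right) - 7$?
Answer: $-6$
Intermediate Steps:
$O = -11$ ($O = -4 - 7 = -11$)
$v{\left(z \right)} = -3 + z$ ($v{\left(z \right)} = \left(-1 + 2\right) z - 3 = 1 z - 3 = z - 3 = -3 + z$)
$\left(-5 - 11 F{\left(5 \right)}\right) \left(13 + v{\left(O \right)}\right) = \left(-5 - 11 \left(- \frac{5}{5}\right)\right) \left(13 - 14\right) = \left(-5 - 11 \left(\left(-5\right) \frac{1}{5}\right)\right) \left(13 - 14\right) = \left(-5 - -11\right) \left(-1\right) = \left(-5 + 11\right) \left(-1\right) = 6 \left(-1\right) = -6$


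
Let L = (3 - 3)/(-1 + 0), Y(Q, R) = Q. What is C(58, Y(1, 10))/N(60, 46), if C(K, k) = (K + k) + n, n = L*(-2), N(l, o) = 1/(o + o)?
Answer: 5428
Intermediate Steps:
N(l, o) = 1/(2*o)
L = 0 (L = 0/(-1) = 0*(-1) = 0)
n = 0 (n = 0*(-2) = 0)
C(K, k) = K + k (C(K, k) = (K + k) + 0 = K + k)
C(58, Y(1, 10))/N(60, 46) = (58 + 1)/(((½)/46)) = 59/(((½)*(1/46))) = 59/(1/92) = 59*92 = 5428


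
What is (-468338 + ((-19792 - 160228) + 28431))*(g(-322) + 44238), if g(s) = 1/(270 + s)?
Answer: -1426064572625/52 ≈ -2.7424e+10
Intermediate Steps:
(-468338 + ((-19792 - 160228) + 28431))*(g(-322) + 44238) = (-468338 + ((-19792 - 160228) + 28431))*(1/(270 - 322) + 44238) = (-468338 + (-180020 + 28431))*(1/(-52) + 44238) = (-468338 - 151589)*(-1/52 + 44238) = -619927*2300375/52 = -1426064572625/52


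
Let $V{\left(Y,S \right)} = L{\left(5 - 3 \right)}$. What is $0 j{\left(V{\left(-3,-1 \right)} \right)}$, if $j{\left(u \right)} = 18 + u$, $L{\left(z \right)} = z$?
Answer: $0$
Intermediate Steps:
$V{\left(Y,S \right)} = 2$ ($V{\left(Y,S \right)} = 5 - 3 = 2$)
$0 j{\left(V{\left(-3,-1 \right)} \right)} = 0 \left(18 + 2\right) = 0 \cdot 20 = 0$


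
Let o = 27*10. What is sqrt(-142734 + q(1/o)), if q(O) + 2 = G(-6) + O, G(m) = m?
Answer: I*sqrt(1156210170)/90 ≈ 377.81*I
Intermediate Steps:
o = 270
q(O) = -8 + O (q(O) = -2 + (-6 + O) = -8 + O)
sqrt(-142734 + q(1/o)) = sqrt(-142734 + (-8 + 1/270)) = sqrt(-142734 - 2159/270) = sqrt(-38540339/270) = I*sqrt(1156210170)/90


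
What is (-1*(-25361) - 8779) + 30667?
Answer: 47249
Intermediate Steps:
(-1*(-25361) - 8779) + 30667 = (25361 - 8779) + 30667 = 16582 + 30667 = 47249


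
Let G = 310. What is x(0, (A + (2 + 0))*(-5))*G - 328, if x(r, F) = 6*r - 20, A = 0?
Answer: -6528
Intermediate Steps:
x(r, F) = -20 + 6*r
x(0, (A + (2 + 0))*(-5))*G - 328 = (-20 + 6*0)*310 - 328 = (-20 + 0)*310 - 328 = -20*310 - 328 = -6200 - 328 = -6528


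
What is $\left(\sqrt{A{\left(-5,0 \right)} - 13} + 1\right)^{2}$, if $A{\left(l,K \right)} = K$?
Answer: $\left(1 + i \sqrt{13}\right)^{2} \approx -12.0 + 7.2111 i$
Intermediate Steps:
$\left(\sqrt{A{\left(-5,0 \right)} - 13} + 1\right)^{2} = \left(\sqrt{0 - 13} + 1\right)^{2} = \left(\sqrt{-13} + 1\right)^{2} = \left(i \sqrt{13} + 1\right)^{2} = \left(1 + i \sqrt{13}\right)^{2}$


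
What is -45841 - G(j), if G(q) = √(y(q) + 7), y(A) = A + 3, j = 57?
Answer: -45841 - √67 ≈ -45849.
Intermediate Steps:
y(A) = 3 + A
G(q) = √(10 + q) (G(q) = √((3 + q) + 7) = √(10 + q))
-45841 - G(j) = -45841 - √(10 + 57) = -45841 - √67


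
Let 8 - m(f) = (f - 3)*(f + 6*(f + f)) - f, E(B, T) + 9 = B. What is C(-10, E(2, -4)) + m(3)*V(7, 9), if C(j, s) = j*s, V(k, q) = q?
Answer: 169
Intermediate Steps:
E(B, T) = -9 + B
m(f) = 8 + f - 13*f*(-3 + f) (m(f) = 8 - ((f - 3)*(f + 6*(f + f)) - f) = 8 - ((-3 + f)*(f + 6*(2*f)) - f) = 8 - ((-3 + f)*(f + 12*f) - f) = 8 - ((-3 + f)*(13*f) - f) = 8 - (13*f*(-3 + f) - f) = 8 - (-f + 13*f*(-3 + f)) = 8 + (f - 13*f*(-3 + f)) = 8 + f - 13*f*(-3 + f))
C(-10, E(2, -4)) + m(3)*V(7, 9) = -10*(-9 + 2) + (8 - 13*3² + 40*3)*9 = -10*(-7) + (8 - 13*9 + 120)*9 = 70 + (8 - 117 + 120)*9 = 70 + 11*9 = 70 + 99 = 169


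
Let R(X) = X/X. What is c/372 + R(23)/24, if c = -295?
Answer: -559/744 ≈ -0.75134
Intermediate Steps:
R(X) = 1
c/372 + R(23)/24 = -295/372 + 1/24 = -559/744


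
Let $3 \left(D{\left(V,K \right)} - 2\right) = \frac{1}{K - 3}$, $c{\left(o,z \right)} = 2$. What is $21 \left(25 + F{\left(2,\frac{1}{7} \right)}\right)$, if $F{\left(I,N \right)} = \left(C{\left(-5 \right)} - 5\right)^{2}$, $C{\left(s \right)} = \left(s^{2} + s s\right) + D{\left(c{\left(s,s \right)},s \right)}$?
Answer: $\frac{8991703}{192} \approx 46832.0$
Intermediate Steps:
$D{\left(V,K \right)} = 2 + \frac{1}{3 \left(-3 + K\right)}$ ($D{\left(V,K \right)} = 2 + \frac{1}{3 \left(K - 3\right)} = 2 + \frac{1}{3 \left(-3 + K\right)}$)
$C{\left(s \right)} = 2 s^{2} + \frac{-17 + 6 s}{3 \left(-3 + s\right)}$ ($C{\left(s \right)} = \left(s^{2} + s s\right) + \frac{-17 + 6 s}{3 \left(-3 + s\right)} = \left(s^{2} + s^{2}\right) + \frac{-17 + 6 s}{3 \left(-3 + s\right)} = 2 s^{2} + \frac{-17 + 6 s}{3 \left(-3 + s\right)}$)
$F{\left(I,N \right)} = \frac{1270129}{576}$ ($F{\left(I,N \right)} = \left(\frac{-17 + 6 \left(-5\right) + 6 \left(-5\right)^{2} \left(-3 - 5\right)}{3 \left(-3 - 5\right)} - 5\right)^{2} = \left(\frac{-17 - 30 + 6 \cdot 25 \left(-8\right)}{3 \left(-8\right)} - 5\right)^{2} = \left(\frac{1}{3} \left(- \frac{1}{8}\right) \left(-17 - 30 - 1200\right) - 5\right)^{2} = \left(\frac{1}{3} \left(- \frac{1}{8}\right) \left(-1247\right) - 5\right)^{2} = \left(\frac{1247}{24} - 5\right)^{2} = \left(\frac{1127}{24}\right)^{2} = \frac{1270129}{576}$)
$21 \left(25 + F{\left(2,\frac{1}{7} \right)}\right) = 21 \left(25 + \frac{1270129}{576}\right) = 21 \cdot \frac{1284529}{576} = \frac{8991703}{192}$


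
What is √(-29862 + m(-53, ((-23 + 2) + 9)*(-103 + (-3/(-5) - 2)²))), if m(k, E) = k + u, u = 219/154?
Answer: I*√709430414/154 ≈ 172.96*I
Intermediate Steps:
u = 219/154 (u = 219*(1/154) = 219/154 ≈ 1.4221)
m(k, E) = 219/154 + k (m(k, E) = k + 219/154 = 219/154 + k)
√(-29862 + m(-53, ((-23 + 2) + 9)*(-103 + (-3/(-5) - 2)²))) = √(-29862 + (219/154 - 53)) = √(-29862 - 7943/154) = √(-4606691/154) = I*√709430414/154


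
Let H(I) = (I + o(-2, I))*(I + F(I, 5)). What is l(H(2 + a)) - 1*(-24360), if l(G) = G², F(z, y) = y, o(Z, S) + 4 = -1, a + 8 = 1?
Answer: 24360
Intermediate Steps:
a = -7 (a = -8 + 1 = -7)
o(Z, S) = -5 (o(Z, S) = -4 - 1 = -5)
H(I) = (-5 + I)*(5 + I) (H(I) = (I - 5)*(I + 5) = (-5 + I)*(5 + I))
l(H(2 + a)) - 1*(-24360) = (-25 + (2 - 7)²)² - 1*(-24360) = (-25 + (-5)²)² + 24360 = (-25 + 25)² + 24360 = 0² + 24360 = 0 + 24360 = 24360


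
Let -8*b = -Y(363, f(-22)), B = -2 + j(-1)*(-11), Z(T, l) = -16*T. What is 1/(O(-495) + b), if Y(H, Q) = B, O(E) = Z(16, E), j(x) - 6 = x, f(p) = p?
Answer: -8/2105 ≈ -0.0038005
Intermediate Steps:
j(x) = 6 + x
O(E) = -256 (O(E) = -16*16 = -256)
B = -57 (B = -2 + (6 - 1)*(-11) = -2 + 5*(-11) = -2 - 55 = -57)
Y(H, Q) = -57
b = -57/8 (b = -(-1)*(-57)/8 = -⅛*57 = -57/8 ≈ -7.1250)
1/(O(-495) + b) = 1/(-256 - 57/8) = 1/(-2105/8) = -8/2105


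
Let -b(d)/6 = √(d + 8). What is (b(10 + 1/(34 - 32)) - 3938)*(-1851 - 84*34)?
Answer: 18536166 + 14121*√74 ≈ 1.8658e+7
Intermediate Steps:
b(d) = -6*√(8 + d) (b(d) = -6*√(d + 8) = -6*√(8 + d))
(b(10 + 1/(34 - 32)) - 3938)*(-1851 - 84*34) = (-6*√(8 + (10 + 1/(34 - 32))) - 3938)*(-1851 - 84*34) = (-6*√(8 + (10 + 1/2)) - 3938)*(-1851 - 2856) = (-6*√(8 + (10 + ½)) - 3938)*(-4707) = (-6*√(8 + 21/2) - 3938)*(-4707) = (-3*√74 - 3938)*(-4707) = (-3938 - 3*√74)*(-4707) = 18536166 + 14121*√74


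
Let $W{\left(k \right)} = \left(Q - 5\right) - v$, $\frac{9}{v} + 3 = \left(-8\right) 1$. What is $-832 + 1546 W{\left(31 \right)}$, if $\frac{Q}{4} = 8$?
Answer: $\frac{463924}{11} \approx 42175.0$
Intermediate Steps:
$Q = 32$ ($Q = 4 \cdot 8 = 32$)
$v = - \frac{9}{11}$ ($v = \frac{9}{-3 - 8} = \frac{9}{-11} = 9 \left(- \frac{1}{11}\right) = - \frac{9}{11} \approx -0.81818$)
$W{\left(k \right)} = \frac{306}{11}$ ($W{\left(k \right)} = \left(32 - 5\right) - - \frac{9}{11} = 27 + \frac{9}{11} = \frac{306}{11}$)
$-832 + 1546 W{\left(31 \right)} = -832 + 1546 \cdot \frac{306}{11} = -832 + \frac{473076}{11} = \frac{463924}{11}$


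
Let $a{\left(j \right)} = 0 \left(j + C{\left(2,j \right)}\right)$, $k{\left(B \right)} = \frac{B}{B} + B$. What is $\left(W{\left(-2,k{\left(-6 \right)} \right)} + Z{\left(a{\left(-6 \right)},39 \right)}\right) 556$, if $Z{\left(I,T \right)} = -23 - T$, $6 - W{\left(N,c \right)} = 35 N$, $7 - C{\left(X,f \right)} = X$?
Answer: $7784$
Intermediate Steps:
$C{\left(X,f \right)} = 7 - X$
$k{\left(B \right)} = 1 + B$
$W{\left(N,c \right)} = 6 - 35 N$
$a{\left(j \right)} = 0$ ($a{\left(j \right)} = 0 \left(j + \left(7 - 2\right)\right) = 0 \left(j + 5\right) = 0 \left(5 + j\right) = 0$)
$\left(W{\left(-2,k{\left(-6 \right)} \right)} + Z{\left(a{\left(-6 \right)},39 \right)}\right) 556 = \left(\left(6 - -70\right) - 62\right) 556 = \left(\left(6 + 70\right) - 62\right) 556 = \left(76 - 62\right) 556 = 14 \cdot 556 = 7784$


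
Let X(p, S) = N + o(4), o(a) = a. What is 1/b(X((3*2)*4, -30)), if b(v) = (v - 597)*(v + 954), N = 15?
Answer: -1/562394 ≈ -1.7781e-6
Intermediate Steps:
X(p, S) = 19 (X(p, S) = 15 + 4 = 19)
b(v) = (-597 + v)*(954 + v)
1/b(X((3*2)*4, -30)) = 1/(-569538 + 19² + 357*19) = 1/(-569538 + 361 + 6783) = 1/(-562394) = -1/562394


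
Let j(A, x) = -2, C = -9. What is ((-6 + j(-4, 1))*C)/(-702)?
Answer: -4/39 ≈ -0.10256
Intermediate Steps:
((-6 + j(-4, 1))*C)/(-702) = ((-6 - 2)*(-9))/(-702) = -8*(-9)*(-1/702) = 72*(-1/702) = -4/39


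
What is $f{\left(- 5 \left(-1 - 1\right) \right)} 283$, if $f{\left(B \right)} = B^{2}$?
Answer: $28300$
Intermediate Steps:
$f{\left(- 5 \left(-1 - 1\right) \right)} 283 = \left(- 5 \left(-1 - 1\right)\right)^{2} \cdot 283 = \left(\left(-5\right) \left(-2\right)\right)^{2} \cdot 283 = 10^{2} \cdot 283 = 100 \cdot 283 = 28300$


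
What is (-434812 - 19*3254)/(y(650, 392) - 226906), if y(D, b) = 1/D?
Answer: 322814700/147488899 ≈ 2.1887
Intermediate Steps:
(-434812 - 19*3254)/(y(650, 392) - 226906) = (-434812 - 19*3254)/(1/650 - 226906) = (-434812 - 61826)/(1/650 - 226906) = -496638/(-147488899/650) = -496638*(-650/147488899) = 322814700/147488899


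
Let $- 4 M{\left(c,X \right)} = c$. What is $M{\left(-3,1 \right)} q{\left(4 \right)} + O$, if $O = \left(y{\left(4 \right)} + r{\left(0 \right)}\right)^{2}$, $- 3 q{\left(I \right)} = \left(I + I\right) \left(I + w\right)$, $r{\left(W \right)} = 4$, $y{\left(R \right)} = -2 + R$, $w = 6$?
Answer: $16$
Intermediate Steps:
$M{\left(c,X \right)} = - \frac{c}{4}$
$q{\left(I \right)} = - \frac{2 I \left(6 + I\right)}{3}$ ($q{\left(I \right)} = - \frac{\left(I + I\right) \left(I + 6\right)}{3} = - \frac{2 I \left(6 + I\right)}{3}$)
$O = 36$ ($O = \left(\left(-2 + 4\right) + 4\right)^{2} = \left(2 + 4\right)^{2} = 6^{2} = 36$)
$M{\left(-3,1 \right)} q{\left(4 \right)} + O = \left(- \frac{1}{4}\right) \left(-3\right) \left(\left(- \frac{2}{3}\right) 4 \left(6 + 4\right)\right) + 36 = \frac{3 \left(\left(- \frac{2}{3}\right) 4 \cdot 10\right)}{4} + 36 = \frac{3}{4} \left(- \frac{80}{3}\right) + 36 = -20 + 36 = 16$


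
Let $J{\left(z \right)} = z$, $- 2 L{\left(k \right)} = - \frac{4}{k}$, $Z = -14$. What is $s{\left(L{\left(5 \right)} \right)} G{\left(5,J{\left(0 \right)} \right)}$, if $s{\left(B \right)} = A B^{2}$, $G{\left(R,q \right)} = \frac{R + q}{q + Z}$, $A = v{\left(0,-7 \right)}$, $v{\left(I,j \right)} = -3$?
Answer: $\frac{6}{35} \approx 0.17143$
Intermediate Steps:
$L{\left(k \right)} = \frac{2}{k}$ ($L{\left(k \right)} = - \frac{\left(-4\right) \frac{1}{k}}{2} = \frac{2}{k}$)
$A = -3$
$G{\left(R,q \right)} = \frac{R + q}{-14 + q}$ ($G{\left(R,q \right)} = \frac{R + q}{q - 14} = \frac{R + q}{-14 + q}$)
$s{\left(B \right)} = - 3 B^{2}$
$s{\left(L{\left(5 \right)} \right)} G{\left(5,J{\left(0 \right)} \right)} = - 3 \left(\frac{2}{5}\right)^{2} \frac{5 + 0}{-14 + 0} = - 3 \left(2 \cdot \frac{1}{5}\right)^{2} \frac{1}{-14} \cdot 5 = - 3 \left(\frac{2}{5}\right)^{2} \left(\left(- \frac{1}{14}\right) 5\right) = \left(-3\right) \frac{4}{25} \left(- \frac{5}{14}\right) = \left(- \frac{12}{25}\right) \left(- \frac{5}{14}\right) = \frac{6}{35}$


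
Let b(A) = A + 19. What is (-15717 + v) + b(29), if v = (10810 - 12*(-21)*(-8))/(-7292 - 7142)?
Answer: -113087570/7217 ≈ -15670.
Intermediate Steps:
b(A) = 19 + A
v = -4397/7217 (v = (10810 + 252*(-8))/(-14434) = (10810 - 2016)*(-1/14434) = 8794*(-1/14434) = -4397/7217 ≈ -0.60926)
(-15717 + v) + b(29) = (-15717 - 4397/7217) + (19 + 29) = -113433986/7217 + 48 = -113087570/7217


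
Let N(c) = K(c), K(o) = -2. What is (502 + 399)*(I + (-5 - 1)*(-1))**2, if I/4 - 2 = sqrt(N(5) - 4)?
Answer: 90100 + 100912*I*sqrt(6) ≈ 90100.0 + 2.4718e+5*I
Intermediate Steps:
N(c) = -2
I = 8 + 4*I*sqrt(6) (I = 8 + 4*sqrt(-2 - 4) = 8 + 4*sqrt(-6) = 8 + 4*(I*sqrt(6)) = 8 + 4*I*sqrt(6) ≈ 8.0 + 9.798*I)
(502 + 399)*(I + (-5 - 1)*(-1))**2 = (502 + 399)*((8 + 4*I*sqrt(6)) + (-5 - 1)*(-1))**2 = 901*((8 + 4*I*sqrt(6)) - 6*(-1))**2 = 901*((8 + 4*I*sqrt(6)) + 6)**2 = 901*(14 + 4*I*sqrt(6))**2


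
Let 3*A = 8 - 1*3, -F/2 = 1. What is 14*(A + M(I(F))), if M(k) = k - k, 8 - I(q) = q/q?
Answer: 70/3 ≈ 23.333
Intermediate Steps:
F = -2 (F = -2*1 = -2)
I(q) = 7 (I(q) = 8 - q/q = 8 - 1*1 = 8 - 1 = 7)
A = 5/3 (A = (8 - 1*3)/3 = (8 - 3)/3 = (⅓)*5 = 5/3 ≈ 1.6667)
M(k) = 0
14*(A + M(I(F))) = 14*(5/3 + 0) = 14*(5/3) = 70/3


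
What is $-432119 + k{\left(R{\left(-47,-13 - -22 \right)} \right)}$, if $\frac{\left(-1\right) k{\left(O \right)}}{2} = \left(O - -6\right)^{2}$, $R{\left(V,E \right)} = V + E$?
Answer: $-434167$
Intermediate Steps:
$R{\left(V,E \right)} = E + V$
$k{\left(O \right)} = - 2 \left(6 + O\right)^{2}$ ($k{\left(O \right)} = - 2 \left(O - -6\right)^{2} = - 2 \left(O + 6\right)^{2} = - 2 \left(6 + O\right)^{2}$)
$-432119 + k{\left(R{\left(-47,-13 - -22 \right)} \right)} = -432119 - 2 \left(6 - 38\right)^{2} = -432119 - 2 \left(-32\right)^{2} = -432119 - 2048 = -434167$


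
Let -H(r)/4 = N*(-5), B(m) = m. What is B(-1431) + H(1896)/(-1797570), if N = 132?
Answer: -85744177/59919 ≈ -1431.0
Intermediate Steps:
H(r) = 2640 (H(r) = -528*(-5) = -4*(-660) = 2640)
B(-1431) + H(1896)/(-1797570) = -1431 + 2640/(-1797570) = -1431 + 2640*(-1/1797570) = -1431 - 88/59919 = -85744177/59919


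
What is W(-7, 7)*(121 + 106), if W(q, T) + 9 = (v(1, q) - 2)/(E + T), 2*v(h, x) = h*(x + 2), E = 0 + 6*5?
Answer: -153225/74 ≈ -2070.6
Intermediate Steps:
E = 30 (E = 0 + 30 = 30)
v(h, x) = h*(2 + x)/2 (v(h, x) = (h*(x + 2))/2 = (h*(2 + x))/2 = h*(2 + x)/2)
W(q, T) = -9 + (-1 + q/2)/(30 + T) (W(q, T) = -9 + ((½)*1*(2 + q) - 2)/(30 + T) = -9 + ((1 + q/2) - 2)/(30 + T) = -9 + (-1 + q/2)/(30 + T))
W(-7, 7)*(121 + 106) = ((-542 - 7 - 18*7)/(2*(30 + 7)))*(121 + 106) = ((½)*(-542 - 7 - 126)/37)*227 = ((½)*(1/37)*(-675))*227 = -675/74*227 = -153225/74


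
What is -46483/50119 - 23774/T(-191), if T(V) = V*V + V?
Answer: -1439198588/909409255 ≈ -1.5826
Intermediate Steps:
T(V) = V + V² (T(V) = V² + V = V + V²)
-46483/50119 - 23774/T(-191) = -46483/50119 - 23774*(-1/(191*(1 - 191))) = -46483*1/50119 - 23774/((-191*(-190))) = -46483/50119 - 23774/36290 = -46483/50119 - 23774*1/36290 = -46483/50119 - 11887/18145 = -1439198588/909409255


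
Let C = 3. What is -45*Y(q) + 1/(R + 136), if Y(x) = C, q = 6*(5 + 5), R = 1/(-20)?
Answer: -367045/2719 ≈ -134.99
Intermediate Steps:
R = -1/20 ≈ -0.050000
q = 60 (q = 6*10 = 60)
Y(x) = 3
-45*Y(q) + 1/(R + 136) = -45*3 + 1/(-1/20 + 136) = -135 + 1/(2719/20) = -135 + 20/2719 = -367045/2719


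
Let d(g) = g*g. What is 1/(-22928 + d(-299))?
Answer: 1/66473 ≈ 1.5044e-5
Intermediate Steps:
d(g) = g²
1/(-22928 + d(-299)) = 1/(-22928 + (-299)²) = 1/(-22928 + 89401) = 1/66473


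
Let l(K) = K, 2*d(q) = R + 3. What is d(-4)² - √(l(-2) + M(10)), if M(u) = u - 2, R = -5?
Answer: 1 - √6 ≈ -1.4495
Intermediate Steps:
d(q) = -1 (d(q) = (-5 + 3)/2 = (½)*(-2) = -1)
M(u) = -2 + u
d(-4)² - √(l(-2) + M(10)) = (-1)² - √(-2 + (-2 + 10)) = 1 - √(-2 + 8) = 1 - √6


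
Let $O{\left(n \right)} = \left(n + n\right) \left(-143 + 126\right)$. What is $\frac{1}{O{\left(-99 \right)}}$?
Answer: $\frac{1}{3366} \approx 0.00029709$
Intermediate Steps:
$O{\left(n \right)} = - 34 n$ ($O{\left(n \right)} = 2 n \left(-17\right) = - 34 n$)
$\frac{1}{O{\left(-99 \right)}} = \frac{1}{\left(-34\right) \left(-99\right)} = \frac{1}{3366}$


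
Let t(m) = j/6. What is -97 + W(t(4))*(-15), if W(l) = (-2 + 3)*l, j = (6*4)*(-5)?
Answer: 203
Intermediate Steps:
j = -120 (j = 24*(-5) = -120)
t(m) = -20 (t(m) = -120/6 = -120*⅙ = -20)
W(l) = l (W(l) = 1*l = l)
-97 + W(t(4))*(-15) = -97 - 20*(-15) = -97 + 300 = 203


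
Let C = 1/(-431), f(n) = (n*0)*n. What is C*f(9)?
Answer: 0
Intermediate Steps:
f(n) = 0 (f(n) = 0*n = 0)
C = -1/431 ≈ -0.0023202
C*f(9) = -1/431*0 = 0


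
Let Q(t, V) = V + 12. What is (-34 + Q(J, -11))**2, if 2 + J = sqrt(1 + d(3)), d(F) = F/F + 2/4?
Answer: 1089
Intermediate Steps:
d(F) = 3/2 (d(F) = 1 + 2*(1/4) = 1 + 1/2 = 3/2)
J = -2 + sqrt(10)/2 (J = -2 + sqrt(1 + 3/2) = -2 + sqrt(5/2) = -2 + sqrt(10)/2 ≈ -0.41886)
Q(t, V) = 12 + V
(-34 + Q(J, -11))**2 = (-34 + (12 - 11))**2 = (-34 + 1)**2 = (-33)**2 = 1089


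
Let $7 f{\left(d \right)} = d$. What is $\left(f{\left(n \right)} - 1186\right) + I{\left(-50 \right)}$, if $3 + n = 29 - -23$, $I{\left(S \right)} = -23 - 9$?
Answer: $-1211$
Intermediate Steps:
$I{\left(S \right)} = -32$ ($I{\left(S \right)} = -23 - 9 = -32$)
$n = 49$ ($n = -3 + \left(29 - -23\right) = -3 + \left(29 + 23\right) = -3 + 52 = 49$)
$f{\left(d \right)} = \frac{d}{7}$
$\left(f{\left(n \right)} - 1186\right) + I{\left(-50 \right)} = \left(\frac{1}{7} \cdot 49 - 1186\right) - 32 = \left(7 - 1186\right) - 32 = -1179 - 32 = -1211$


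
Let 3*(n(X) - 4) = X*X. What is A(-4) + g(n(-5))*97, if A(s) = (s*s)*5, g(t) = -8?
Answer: -696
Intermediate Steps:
n(X) = 4 + X²/3 (n(X) = 4 + (X*X)/3 = 4 + X²/3)
A(s) = 5*s² (A(s) = s²*5 = 5*s²)
A(-4) + g(n(-5))*97 = 5*(-4)² - 8*97 = 5*16 - 776 = 80 - 776 = -696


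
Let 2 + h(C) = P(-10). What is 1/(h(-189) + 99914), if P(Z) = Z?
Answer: 1/99902 ≈ 1.0010e-5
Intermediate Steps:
h(C) = -12 (h(C) = -2 - 10 = -12)
1/(h(-189) + 99914) = 1/(-12 + 99914) = 1/99902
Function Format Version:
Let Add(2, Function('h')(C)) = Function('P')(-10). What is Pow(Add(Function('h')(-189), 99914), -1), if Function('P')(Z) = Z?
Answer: Rational(1, 99902) ≈ 1.0010e-5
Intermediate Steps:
Function('h')(C) = -12 (Function('h')(C) = Add(-2, -10) = -12)
Pow(Add(Function('h')(-189), 99914), -1) = Pow(Add(-12, 99914), -1) = Pow(99902, -1) = Rational(1, 99902)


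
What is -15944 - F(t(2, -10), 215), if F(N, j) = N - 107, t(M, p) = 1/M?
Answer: -31675/2 ≈ -15838.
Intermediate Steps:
F(N, j) = -107 + N
-15944 - F(t(2, -10), 215) = -15944 - (-107 + 1/2) = -15944 - (-107 + ½) = -15944 - 1*(-213/2) = -15944 + 213/2 = -31675/2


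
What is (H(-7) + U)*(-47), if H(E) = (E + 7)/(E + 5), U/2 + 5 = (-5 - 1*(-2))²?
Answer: -376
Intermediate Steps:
U = 8 (U = -10 + 2*(-5 - 1*(-2))² = -10 + 2*(-5 + 2)² = -10 + 2*(-3)² = -10 + 2*9 = -10 + 18 = 8)
H(E) = (7 + E)/(5 + E)
(H(-7) + U)*(-47) = ((7 - 7)/(5 - 7) + 8)*(-47) = (0/(-2) + 8)*(-47) = (-½*0 + 8)*(-47) = (0 + 8)*(-47) = 8*(-47) = -376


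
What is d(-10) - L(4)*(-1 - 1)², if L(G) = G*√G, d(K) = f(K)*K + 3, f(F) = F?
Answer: 71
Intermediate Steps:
d(K) = 3 + K² (d(K) = K*K + 3 = K² + 3 = 3 + K²)
L(G) = G^(3/2)
d(-10) - L(4)*(-1 - 1)² = (3 + (-10)²) - 4^(3/2)*(-1 - 1)² = (3 + 100) - 8*(-2)² = 103 - 8*4 = 103 - 1*32 = 103 - 32 = 71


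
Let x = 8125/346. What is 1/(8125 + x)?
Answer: 346/2819375 ≈ 0.00012272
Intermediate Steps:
x = 8125/346 (x = 8125*(1/346) = 8125/346 ≈ 23.483)
1/(8125 + x) = 1/(8125 + 8125/346) = 1/(2819375/346) = 346/2819375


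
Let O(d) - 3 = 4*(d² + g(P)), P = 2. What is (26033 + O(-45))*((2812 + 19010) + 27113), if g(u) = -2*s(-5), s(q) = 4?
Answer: 1668879240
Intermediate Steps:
g(u) = -8 (g(u) = -2*4 = -8)
O(d) = -29 + 4*d² (O(d) = 3 + 4*(d² - 8) = 3 + 4*(-8 + d²) = 3 + (-32 + 4*d²) = -29 + 4*d²)
(26033 + O(-45))*((2812 + 19010) + 27113) = (26033 + (-29 + 4*(-45)²))*((2812 + 19010) + 27113) = (26033 + (-29 + 4*2025))*(21822 + 27113) = (26033 + (-29 + 8100))*48935 = (26033 + 8071)*48935 = 34104*48935 = 1668879240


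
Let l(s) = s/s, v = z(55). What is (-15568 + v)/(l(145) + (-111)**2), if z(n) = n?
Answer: -15513/12322 ≈ -1.2590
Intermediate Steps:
v = 55
l(s) = 1
(-15568 + v)/(l(145) + (-111)**2) = (-15568 + 55)/(1 + (-111)**2) = -15513/(1 + 12321) = -15513/12322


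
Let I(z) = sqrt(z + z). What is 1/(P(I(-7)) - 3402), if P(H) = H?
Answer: -243/826687 - I*sqrt(14)/11573618 ≈ -0.00029394 - 3.2329e-7*I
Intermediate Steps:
I(z) = sqrt(2)*sqrt(z) (I(z) = sqrt(2*z) = sqrt(2)*sqrt(z))
1/(P(I(-7)) - 3402) = 1/(sqrt(2)*sqrt(-7) - 3402) = 1/(sqrt(2)*(I*sqrt(7)) - 3402) = 1/(I*sqrt(14) - 3402) = 1/(-3402 + I*sqrt(14))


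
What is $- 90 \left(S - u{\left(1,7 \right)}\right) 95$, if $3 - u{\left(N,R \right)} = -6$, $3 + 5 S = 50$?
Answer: $-3420$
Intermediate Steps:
$S = \frac{47}{5}$ ($S = - \frac{3}{5} + \frac{1}{5} \cdot 50 = - \frac{3}{5} + 10 = \frac{47}{5} \approx 9.4$)
$u{\left(N,R \right)} = 9$ ($u{\left(N,R \right)} = 3 - -6 = 3 + 6 = 9$)
$- 90 \left(S - u{\left(1,7 \right)}\right) 95 = - 90 \left(\frac{47}{5} - 9\right) 95 = \left(-90\right) \frac{2}{5} \cdot 95 = \left(-36\right) 95 = -3420$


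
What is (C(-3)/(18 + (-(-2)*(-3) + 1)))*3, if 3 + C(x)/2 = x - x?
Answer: -18/13 ≈ -1.3846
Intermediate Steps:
C(x) = -6 (C(x) = -6 + 2*(x - x) = -6 + 2*0 = -6 + 0 = -6)
(C(-3)/(18 + (-(-2)*(-3) + 1)))*3 = (-6/(18 + (-(-2)*(-3) + 1)))*3 = (-6/(18 + (-1*6 + 1)))*3 = (-6/(18 + (-6 + 1)))*3 = (-6/(18 - 5))*3 = (-6/13)*3 = ((1/13)*(-6))*3 = -6/13*3 = -18/13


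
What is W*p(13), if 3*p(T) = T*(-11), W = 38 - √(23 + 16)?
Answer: -5434/3 + 143*√39/3 ≈ -1513.7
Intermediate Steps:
W = 38 - √39 ≈ 31.755
p(T) = -11*T/3 (p(T) = (T*(-11))/3 = (-11*T)/3 = -11*T/3)
W*p(13) = (38 - √39)*(-11/3*13) = (38 - √39)*(-143/3) = -5434/3 + 143*√39/3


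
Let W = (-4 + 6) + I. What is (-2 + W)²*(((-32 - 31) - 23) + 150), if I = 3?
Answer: 576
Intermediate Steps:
W = 5 (W = (-4 + 6) + 3 = 2 + 3 = 5)
(-2 + W)²*(((-32 - 31) - 23) + 150) = (-2 + 5)²*(((-32 - 31) - 23) + 150) = 3²*((-63 - 23) + 150) = 9*(-86 + 150) = 9*64 = 576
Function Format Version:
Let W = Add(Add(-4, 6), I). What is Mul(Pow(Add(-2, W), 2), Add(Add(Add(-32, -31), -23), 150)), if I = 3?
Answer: 576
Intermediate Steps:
W = 5 (W = Add(Add(-4, 6), 3) = Add(2, 3) = 5)
Mul(Pow(Add(-2, W), 2), Add(Add(Add(-32, -31), -23), 150)) = Mul(Pow(Add(-2, 5), 2), Add(Add(Add(-32, -31), -23), 150)) = Mul(Pow(3, 2), Add(Add(-63, -23), 150)) = Mul(9, Add(-86, 150)) = Mul(9, 64) = 576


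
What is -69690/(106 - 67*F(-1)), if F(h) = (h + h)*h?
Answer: 34845/14 ≈ 2488.9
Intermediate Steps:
F(h) = 2*h**2 (F(h) = (2*h)*h = 2*h**2)
-69690/(106 - 67*F(-1)) = -69690/(106 - 134*(-1)**2) = -69690/(106 - 134) = -69690/(-28) = -69690*(-1/28) = 34845/14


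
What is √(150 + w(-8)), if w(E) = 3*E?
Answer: 3*√14 ≈ 11.225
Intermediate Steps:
√(150 + w(-8)) = √(150 + 3*(-8)) = √(150 - 24) = √126 = 3*√14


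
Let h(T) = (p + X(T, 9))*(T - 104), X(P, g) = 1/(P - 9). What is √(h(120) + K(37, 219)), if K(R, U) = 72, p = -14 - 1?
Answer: 2*I*√517038/111 ≈ 12.956*I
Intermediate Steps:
p = -15
X(P, g) = 1/(-9 + P)
h(T) = (-104 + T)*(-15 + 1/(-9 + T)) (h(T) = (-15 + 1/(-9 + T))*(T - 104) = (-15 + 1/(-9 + T))*(-104 + T) = (-104 + T)*(-15 + 1/(-9 + T)))
√(h(120) + K(37, 219)) = √((-14144 - 15*120² + 1696*120)/(-9 + 120) + 72) = √((-14144 - 15*14400 + 203520)/111 + 72) = √((-14144 - 216000 + 203520)/111 + 72) = √((1/111)*(-26624) + 72) = √(-26624/111 + 72) = √(-18632/111) = 2*I*√517038/111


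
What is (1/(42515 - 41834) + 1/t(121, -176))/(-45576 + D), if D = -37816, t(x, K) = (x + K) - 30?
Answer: 149/1206786480 ≈ 1.2347e-7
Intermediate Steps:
t(x, K) = -30 + K + x (t(x, K) = (K + x) - 30 = -30 + K + x)
(1/(42515 - 41834) + 1/t(121, -176))/(-45576 + D) = (1/(42515 - 41834) + 1/(-30 - 176 + 121))/(-45576 - 37816) = (1/681 + 1/(-85))/(-83392) = (1/681 - 1/85)*(-1/83392) = -596/57885*(-1/83392) = 149/1206786480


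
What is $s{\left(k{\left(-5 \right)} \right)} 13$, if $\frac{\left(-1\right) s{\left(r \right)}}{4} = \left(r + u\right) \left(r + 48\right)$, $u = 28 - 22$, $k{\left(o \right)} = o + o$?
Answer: $7904$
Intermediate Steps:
$k{\left(o \right)} = 2 o$
$u = 6$
$s{\left(r \right)} = - 4 \left(6 + r\right) \left(48 + r\right)$ ($s{\left(r \right)} = - 4 \left(r + 6\right) \left(r + 48\right) = - 4 \left(6 + r\right) \left(48 + r\right)$)
$s{\left(k{\left(-5 \right)} \right)} 13 = \left(-1152 - 216 \cdot 2 \left(-5\right) - 4 \left(2 \left(-5\right)\right)^{2}\right) 13 = \left(-1152 - -2160 - 4 \left(-10\right)^{2}\right) 13 = \left(-1152 + 2160 - 400\right) 13 = 608 \cdot 13 = 7904$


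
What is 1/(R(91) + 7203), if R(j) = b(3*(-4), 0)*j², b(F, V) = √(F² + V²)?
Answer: 1/106575 ≈ 9.3831e-6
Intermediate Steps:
R(j) = 12*j² (R(j) = √((3*(-4))² + 0²)*j² = √((-12)² + 0)*j² = √(144 + 0)*j² = √144*j² = 12*j²)
1/(R(91) + 7203) = 1/(12*91² + 7203) = 1/(12*8281 + 7203) = 1/(99372 + 7203) = 1/106575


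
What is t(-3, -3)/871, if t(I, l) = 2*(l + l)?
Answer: -12/871 ≈ -0.013777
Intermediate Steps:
t(I, l) = 4*l (t(I, l) = 2*(2*l) = 4*l)
t(-3, -3)/871 = (4*(-3))/871 = -12*1/871 = -12/871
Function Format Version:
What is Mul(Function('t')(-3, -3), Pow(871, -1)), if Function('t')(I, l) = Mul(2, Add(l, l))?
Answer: Rational(-12, 871) ≈ -0.013777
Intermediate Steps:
Function('t')(I, l) = Mul(4, l) (Function('t')(I, l) = Mul(2, Mul(2, l)) = Mul(4, l))
Mul(Function('t')(-3, -3), Pow(871, -1)) = Mul(Mul(4, -3), Pow(871, -1)) = Mul(-12, Rational(1, 871)) = Rational(-12, 871)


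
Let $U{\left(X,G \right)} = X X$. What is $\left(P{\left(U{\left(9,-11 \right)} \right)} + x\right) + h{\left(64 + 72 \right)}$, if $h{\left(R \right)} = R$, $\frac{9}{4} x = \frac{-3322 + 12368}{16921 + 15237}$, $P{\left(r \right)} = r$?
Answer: $\frac{31420379}{144711} \approx 217.13$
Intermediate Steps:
$U{\left(X,G \right)} = X^{2}$
$x = \frac{18092}{144711}$ ($x = \frac{4 \frac{-3322 + 12368}{16921 + 15237}}{9} = \frac{4 \cdot \frac{9046}{32158}}{9} = \frac{4 \cdot 9046 \cdot \frac{1}{32158}}{9} = \frac{4}{9} \cdot \frac{4523}{16079} = \frac{18092}{144711} \approx 0.12502$)
$\left(P{\left(U{\left(9,-11 \right)} \right)} + x\right) + h{\left(64 + 72 \right)} = \left(9^{2} + \frac{18092}{144711}\right) + \left(64 + 72\right) = \left(81 + \frac{18092}{144711}\right) + 136 = \frac{11739683}{144711} + 136 = \frac{31420379}{144711}$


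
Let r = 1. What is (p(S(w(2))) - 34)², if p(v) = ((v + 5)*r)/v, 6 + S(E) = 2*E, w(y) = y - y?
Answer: 41209/36 ≈ 1144.7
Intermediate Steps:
w(y) = 0
S(E) = -6 + 2*E
p(v) = (5 + v)/v (p(v) = ((v + 5)*1)/v = ((5 + v)*1)/v = (5 + v)/v)
(p(S(w(2))) - 34)² = ((5 + (-6 + 2*0))/(-6 + 2*0) - 34)² = ((5 + (-6 + 0))/(-6 + 0) - 34)² = ((5 - 6)/(-6) - 34)² = (-⅙*(-1) - 34)² = (⅙ - 34)² = (-203/6)² = 41209/36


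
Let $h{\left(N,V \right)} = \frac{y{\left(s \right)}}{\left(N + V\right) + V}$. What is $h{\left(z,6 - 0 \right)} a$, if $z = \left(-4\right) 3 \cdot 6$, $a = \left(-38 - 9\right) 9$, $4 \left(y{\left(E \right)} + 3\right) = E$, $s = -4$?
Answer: $- \frac{141}{5} \approx -28.2$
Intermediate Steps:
$y{\left(E \right)} = -3 + \frac{E}{4}$
$a = -423$ ($a = \left(-47\right) 9 = -423$)
$z = -72$ ($z = \left(-12\right) 6 = -72$)
$h{\left(N,V \right)} = - \frac{4}{N + 2 V}$ ($h{\left(N,V \right)} = \frac{-3 + \frac{1}{4} \left(-4\right)}{\left(N + V\right) + V} = \frac{-3 - 1}{N + 2 V} = - \frac{4}{N + 2 V}$)
$h{\left(z,6 - 0 \right)} a = - \frac{4}{-72 + 2 \left(6 - 0\right)} \left(-423\right) = - \frac{4}{-72 + 2 \left(6 + 0\right)} \left(-423\right) = - \frac{4}{-72 + 2 \cdot 6} \left(-423\right) = - \frac{4}{-72 + 12} \left(-423\right) = - \frac{4}{-60} \left(-423\right) = \left(-4\right) \left(- \frac{1}{60}\right) \left(-423\right) = \frac{1}{15} \left(-423\right) = - \frac{141}{5}$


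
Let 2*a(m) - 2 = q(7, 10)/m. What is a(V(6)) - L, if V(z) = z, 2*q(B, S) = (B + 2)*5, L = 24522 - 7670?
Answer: -134793/8 ≈ -16849.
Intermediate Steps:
L = 16852
q(B, S) = 5 + 5*B/2 (q(B, S) = ((B + 2)*5)/2 = ((2 + B)*5)/2 = (10 + 5*B)/2 = 5 + 5*B/2)
a(m) = 1 + 45/(4*m) (a(m) = 1 + ((5 + (5/2)*7)/m)/2 = 1 + ((5 + 35/2)/m)/2 = 1 + (45/(2*m))/2 = 1 + 45/(4*m))
a(V(6)) - L = (45/4 + 6)/6 - 1*16852 = (⅙)*(69/4) - 16852 = 23/8 - 16852 = -134793/8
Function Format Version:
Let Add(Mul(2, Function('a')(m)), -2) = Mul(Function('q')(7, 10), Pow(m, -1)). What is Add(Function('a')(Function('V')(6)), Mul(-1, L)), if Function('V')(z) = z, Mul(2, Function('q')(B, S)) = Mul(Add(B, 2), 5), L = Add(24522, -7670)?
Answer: Rational(-134793, 8) ≈ -16849.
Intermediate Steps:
L = 16852
Function('q')(B, S) = Add(5, Mul(Rational(5, 2), B)) (Function('q')(B, S) = Mul(Rational(1, 2), Mul(Add(B, 2), 5)) = Mul(Rational(1, 2), Mul(Add(2, B), 5)) = Mul(Rational(1, 2), Add(10, Mul(5, B))) = Add(5, Mul(Rational(5, 2), B)))
Function('a')(m) = Add(1, Mul(Rational(45, 4), Pow(m, -1))) (Function('a')(m) = Add(1, Mul(Rational(1, 2), Mul(Add(5, Mul(Rational(5, 2), 7)), Pow(m, -1)))) = Add(1, Mul(Rational(1, 2), Mul(Add(5, Rational(35, 2)), Pow(m, -1)))) = Add(1, Mul(Rational(1, 2), Mul(Rational(45, 2), Pow(m, -1)))) = Add(1, Mul(Rational(45, 4), Pow(m, -1))))
Add(Function('a')(Function('V')(6)), Mul(-1, L)) = Add(Mul(Pow(6, -1), Add(Rational(45, 4), 6)), Mul(-1, 16852)) = Add(Mul(Rational(1, 6), Rational(69, 4)), -16852) = Add(Rational(23, 8), -16852) = Rational(-134793, 8)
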